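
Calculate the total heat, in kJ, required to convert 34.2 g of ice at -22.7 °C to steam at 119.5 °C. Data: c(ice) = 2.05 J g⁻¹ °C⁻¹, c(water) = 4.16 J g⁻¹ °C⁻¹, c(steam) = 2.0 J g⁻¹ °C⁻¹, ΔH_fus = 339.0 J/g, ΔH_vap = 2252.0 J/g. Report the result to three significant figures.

q = 106 kJ

q1 (heat ice -22.7→0.0 °C): 34.2 × 2.05 × 22.7 = 1591 J
q2 (melt at 0 °C): 34.2 × 339.0 = 11594 J
q3 (heat water 0.0→100.0 °C): 34.2 × 4.16 × 100.0 = 14227 J
q4 (vaporize at 100 °C): 34.2 × 2252.0 = 77018 J
q5 (heat steam 100.0→119.5 °C): 34.2 × 2.0 × 19.5 = 1334 J
Total: 1591 + 11594 + 14227 + 77018 + 1334 = 105764 J = 106 kJ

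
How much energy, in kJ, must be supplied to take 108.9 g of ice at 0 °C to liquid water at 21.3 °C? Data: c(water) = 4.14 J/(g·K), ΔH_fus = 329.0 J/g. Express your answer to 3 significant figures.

q1 (melt at 0 °C): 108.9 × 329.0 = 35828 J
q2 (heat water 0.0→21.3 °C): 108.9 × 4.14 × 21.3 = 9603 J
Total: 35828 + 9603 = 45431 J = 45.4 kJ

q = 45.4 kJ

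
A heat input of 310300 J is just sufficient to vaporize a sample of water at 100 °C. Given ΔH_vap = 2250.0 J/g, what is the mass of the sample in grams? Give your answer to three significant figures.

m = q / ΔH_vap = 310300 J / 2250.0 J/g = 138 g

m = 138 g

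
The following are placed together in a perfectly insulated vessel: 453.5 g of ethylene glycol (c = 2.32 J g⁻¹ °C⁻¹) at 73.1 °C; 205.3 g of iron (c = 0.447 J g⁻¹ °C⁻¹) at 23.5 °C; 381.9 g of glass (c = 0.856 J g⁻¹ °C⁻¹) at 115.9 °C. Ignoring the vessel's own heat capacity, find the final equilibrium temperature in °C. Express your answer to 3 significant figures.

Σ mᵢcᵢ(T − Tᵢ) = 0  ⇒  T = Σ mᵢcᵢTᵢ / Σ mᵢcᵢ
Σ mᵢcᵢ = 453.5×2.32 + 205.3×0.447 + 381.9×0.856 = 1470.7955
Σ mᵢcᵢTᵢ = 1052.12×73.1 + 91.7691×23.5 + 326.9064×115.9 = 116950
T = 116950 / 1470.7955 = 79.51 °C

T_f = 79.5 °C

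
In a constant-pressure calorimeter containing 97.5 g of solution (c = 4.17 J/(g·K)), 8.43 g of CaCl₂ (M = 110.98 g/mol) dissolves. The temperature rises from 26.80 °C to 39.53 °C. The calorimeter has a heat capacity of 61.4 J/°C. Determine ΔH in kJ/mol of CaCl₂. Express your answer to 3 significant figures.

ΔH = -78.4 kJ/mol

|ΔT| = |39.53 − 26.80| = 12.73 °C
|q_surr| = (97.5 × 4.17 + 61.4) × 12.73 = 467.975 × 12.73 = 5957 J
n(CaCl₂) = 8.43 / 110.98 = 0.07596 mol
Temperature rose, so q_rxn = −|q_surr| = -5.957 kJ
ΔH = q_rxn / n = -78.42 kJ/mol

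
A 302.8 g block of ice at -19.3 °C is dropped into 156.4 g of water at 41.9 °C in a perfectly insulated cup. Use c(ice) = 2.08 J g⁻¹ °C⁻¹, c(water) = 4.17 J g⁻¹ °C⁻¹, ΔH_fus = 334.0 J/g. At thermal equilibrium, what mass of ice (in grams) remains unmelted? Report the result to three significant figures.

Heat to warm all ice to 0 °C: 302.8×2.08×19.3 = 12156 J
Heat released by water cooling to 0 °C: 156.4×4.17×41.9 = 27327 J
27327 J < 12156 + 302.8×334.0 = 113291.2 J, so not all ice melts; final T = 0 °C.
Heat left for melting: 27327 − 12156 = 15171 J
Mass melted = 15171 / 334.0 = 45.42 g
Ice remaining = 302.8 − 45.42 = 257.38 g

m_ice remaining = 257 g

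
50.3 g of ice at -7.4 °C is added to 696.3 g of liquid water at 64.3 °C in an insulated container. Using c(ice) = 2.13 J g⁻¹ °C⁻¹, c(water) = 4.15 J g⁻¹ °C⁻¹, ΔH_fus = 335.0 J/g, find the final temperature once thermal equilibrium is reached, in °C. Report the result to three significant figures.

Heat to bring ice to 0 °C and melt it: q₁ = 50.3×2.13×7.4 + 50.3×335.0 = 17643 J
Heat the water can supply cooling to 0 °C: 696.3×4.15×64.3 = 185804 J > q₁, so all ice melts.
Energy balance: 696.3×4.15×(64.3 − T) = 17643 + 50.3×4.15×(T − 0)
2889.645(64.3 − T) = 17643 + 208.745 T
185804 − 17643 = 3098.390 T
T = 168161 / 3098.390 = 54.27 °C

T_f = 54.3 °C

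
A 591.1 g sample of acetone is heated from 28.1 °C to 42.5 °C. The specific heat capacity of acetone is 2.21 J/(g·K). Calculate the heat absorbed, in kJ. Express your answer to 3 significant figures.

q = 18.8 kJ

q = m c ΔT = 591.1 × 2.21 × (42.5 − 28.1)
q = 591.1 × 2.21 × 14.4 = 18810 J = 18.8 kJ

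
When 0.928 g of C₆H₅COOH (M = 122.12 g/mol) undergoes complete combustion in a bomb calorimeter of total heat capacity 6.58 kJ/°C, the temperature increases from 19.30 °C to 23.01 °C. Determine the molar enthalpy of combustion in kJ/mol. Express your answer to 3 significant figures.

ΔH = -3210 kJ/mol

ΔT = 23.01 − 19.30 = 3.71 °C
q_cal = C_cal × ΔT = 6.58 × 3.71 = 24.4118 kJ
n = 0.928 / 122.12 = 0.007599 mol
q_rxn = −q_cal = -24.4118 kJ
ΔH = -24.4118 / 0.007599 = -3213 kJ/mol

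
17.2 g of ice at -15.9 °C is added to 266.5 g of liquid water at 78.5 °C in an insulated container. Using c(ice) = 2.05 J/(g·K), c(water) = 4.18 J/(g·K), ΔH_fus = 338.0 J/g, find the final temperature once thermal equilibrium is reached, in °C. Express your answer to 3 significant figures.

T_f = 68.4 °C

Heat to bring ice to 0 °C and melt it: q₁ = 17.2×2.05×15.9 + 17.2×338.0 = 6374.2 J
Heat the water can supply cooling to 0 °C: 266.5×4.18×78.5 = 87446.6 J > q₁, so all ice melts.
Energy balance: 266.5×4.18×(78.5 − T) = 6374.2 + 17.2×4.18×(T − 0)
1113.97(78.5 − T) = 6374.2 + 71.896 T
87446.6 − 6374.2 = 1185.866 T
T = 81072.4 / 1185.866 = 68.37 °C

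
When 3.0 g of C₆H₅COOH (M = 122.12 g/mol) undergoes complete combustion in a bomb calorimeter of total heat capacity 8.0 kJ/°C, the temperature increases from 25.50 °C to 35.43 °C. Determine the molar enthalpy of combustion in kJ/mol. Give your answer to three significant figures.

ΔT = 35.43 − 25.50 = 9.93 °C
q_cal = C_cal × ΔT = 8.0 × 9.93 = 79.44 kJ
n = 3.0 / 122.12 = 0.02457 mol
q_rxn = −q_cal = -79.44 kJ
ΔH = -79.44 / 0.02457 = -3233 kJ/mol

ΔH = -3230 kJ/mol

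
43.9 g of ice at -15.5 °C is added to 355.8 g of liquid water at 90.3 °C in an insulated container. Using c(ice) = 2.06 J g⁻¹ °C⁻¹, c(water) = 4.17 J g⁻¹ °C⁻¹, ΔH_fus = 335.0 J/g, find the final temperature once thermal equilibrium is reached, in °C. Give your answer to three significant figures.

T_f = 70.7 °C

Heat to bring ice to 0 °C and melt it: q₁ = 43.9×2.06×15.5 + 43.9×335.0 = 16108 J
Heat the water can supply cooling to 0 °C: 355.8×4.17×90.3 = 133977 J > q₁, so all ice melts.
Energy balance: 355.8×4.17×(90.3 − T) = 16108 + 43.9×4.17×(T − 0)
1483.686(90.3 − T) = 16108 + 183.063 T
133977 − 16108 = 1666.749 T
T = 117869 / 1666.749 = 70.72 °C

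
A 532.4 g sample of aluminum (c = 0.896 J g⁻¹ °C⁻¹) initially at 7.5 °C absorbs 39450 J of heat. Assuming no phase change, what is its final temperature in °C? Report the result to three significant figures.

ΔT = q / (m c) = 39450 / (532.4 × 0.896) = 82.70 °C
T_f = 7.5 + 82.70 = 90.20 °C

T_f = 90.2 °C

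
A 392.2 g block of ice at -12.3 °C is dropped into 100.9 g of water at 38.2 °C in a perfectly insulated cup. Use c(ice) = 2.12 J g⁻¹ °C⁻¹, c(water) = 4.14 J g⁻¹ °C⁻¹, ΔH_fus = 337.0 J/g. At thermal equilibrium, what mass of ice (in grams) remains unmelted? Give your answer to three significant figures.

Heat to warm all ice to 0 °C: 392.2×2.12×12.3 = 10227 J
Heat released by water cooling to 0 °C: 100.9×4.14×38.2 = 15957 J
15957 J < 10227 + 392.2×337.0 = 142398.4 J, so not all ice melts; final T = 0 °C.
Heat left for melting: 15957 − 10227 = 5730 J
Mass melted = 5730 / 337.0 = 17.00 g
Ice remaining = 392.2 − 17.00 = 375.20 g

m_ice remaining = 375 g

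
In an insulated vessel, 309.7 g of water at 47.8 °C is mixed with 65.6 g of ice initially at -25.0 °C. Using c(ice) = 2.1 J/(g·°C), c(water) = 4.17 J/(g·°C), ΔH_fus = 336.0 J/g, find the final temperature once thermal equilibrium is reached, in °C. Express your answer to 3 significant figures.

Heat to bring ice to 0 °C and melt it: q₁ = 65.6×2.1×25.0 + 65.6×336.0 = 25486 J
Heat the water can supply cooling to 0 °C: 309.7×4.17×47.8 = 61731.3 J > q₁, so all ice melts.
Energy balance: 309.7×4.17×(47.8 − T) = 25486 + 65.6×4.17×(T − 0)
1291.449(47.8 − T) = 25486 + 273.552 T
61731.3 − 25486 = 1565.001 T
T = 36245.3 / 1565.001 = 23.16 °C

T_f = 23.2 °C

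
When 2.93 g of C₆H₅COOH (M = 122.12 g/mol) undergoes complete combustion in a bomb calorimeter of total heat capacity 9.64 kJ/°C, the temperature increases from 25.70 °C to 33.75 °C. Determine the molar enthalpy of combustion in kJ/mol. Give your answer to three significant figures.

ΔH = -3230 kJ/mol

ΔT = 33.75 − 25.70 = 8.05 °C
q_cal = C_cal × ΔT = 9.64 × 8.05 = 77.602 kJ
n = 2.93 / 122.12 = 0.02399 mol
q_rxn = −q_cal = -77.602 kJ
ΔH = -77.602 / 0.02399 = -3234.8 kJ/mol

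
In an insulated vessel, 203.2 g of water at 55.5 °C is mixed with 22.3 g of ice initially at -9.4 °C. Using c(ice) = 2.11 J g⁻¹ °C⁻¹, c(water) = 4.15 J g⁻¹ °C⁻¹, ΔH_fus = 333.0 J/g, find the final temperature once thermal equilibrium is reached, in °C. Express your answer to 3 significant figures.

Heat to bring ice to 0 °C and melt it: q₁ = 22.3×2.11×9.4 + 22.3×333.0 = 7868.2 J
Heat the water can supply cooling to 0 °C: 203.2×4.15×55.5 = 46802.0 J > q₁, so all ice melts.
Energy balance: 203.2×4.15×(55.5 − T) = 7868.2 + 22.3×4.15×(T − 0)
843.28(55.5 − T) = 7868.2 + 92.545 T
46802.0 − 7868.2 = 935.825 T
T = 38933.8 / 935.825 = 41.60 °C

T_f = 41.6 °C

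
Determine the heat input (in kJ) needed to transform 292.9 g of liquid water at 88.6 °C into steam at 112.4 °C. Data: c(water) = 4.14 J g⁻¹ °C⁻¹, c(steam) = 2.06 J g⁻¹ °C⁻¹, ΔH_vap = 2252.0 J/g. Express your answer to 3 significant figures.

q = 681 kJ

q1 (heat water 88.6→100.0 °C): 292.9 × 4.14 × 11.4 = 13824 J
q2 (vaporize at 100 °C): 292.9 × 2252.0 = 659611 J
q3 (heat steam 100.0→112.4 °C): 292.9 × 2.06 × 12.4 = 7482 J
Total: 13824 + 659611 + 7482 = 680917 J = 681 kJ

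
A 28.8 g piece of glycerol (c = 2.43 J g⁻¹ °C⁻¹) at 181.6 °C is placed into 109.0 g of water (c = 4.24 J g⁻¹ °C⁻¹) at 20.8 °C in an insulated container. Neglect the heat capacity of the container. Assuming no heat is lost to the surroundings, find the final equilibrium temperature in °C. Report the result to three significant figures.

Heat lost by glycerol = heat gained by water.
(28.8)(2.43)(181.6 − T) = (109.0)(4.24)(T − 20.8)
69.984 (181.6 − T) = 462.16 (T − 20.8)
12709 − 69.984 T = 462.16 T − 9612.9
22321.9 = 532.144 T
T = 41.947 °C

T_f = 41.9 °C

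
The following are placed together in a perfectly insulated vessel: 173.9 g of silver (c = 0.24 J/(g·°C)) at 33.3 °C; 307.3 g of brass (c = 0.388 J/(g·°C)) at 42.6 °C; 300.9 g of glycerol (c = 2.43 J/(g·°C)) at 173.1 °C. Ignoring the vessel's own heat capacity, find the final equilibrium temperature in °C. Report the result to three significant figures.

T_f = 149 °C

Σ mᵢcᵢ(T − Tᵢ) = 0  ⇒  T = Σ mᵢcᵢTᵢ / Σ mᵢcᵢ
Σ mᵢcᵢ = 173.9×0.24 + 307.3×0.388 + 300.9×2.43 = 892.1554
Σ mᵢcᵢTᵢ = 41.736×33.3 + 119.2324×42.6 + 731.187×173.1 = 133040
T = 133040 / 892.1554 = 149.1 °C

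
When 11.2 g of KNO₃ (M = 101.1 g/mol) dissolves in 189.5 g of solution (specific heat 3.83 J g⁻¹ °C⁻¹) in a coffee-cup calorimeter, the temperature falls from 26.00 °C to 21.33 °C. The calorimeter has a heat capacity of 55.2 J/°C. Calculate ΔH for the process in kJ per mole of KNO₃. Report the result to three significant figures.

ΔH = 32.9 kJ/mol

|ΔT| = |21.33 − 26.00| = 4.67 °C
|q_surr| = (189.5 × 3.83 + 55.2) × 4.67 = 780.985 × 4.67 = 3647 J
n(KNO₃) = 11.2 / 101.1 = 0.1108 mol
Temperature fell, so q_rxn = +|q_surr| = 3.647 kJ
ΔH = q_rxn / n = 32.92 kJ/mol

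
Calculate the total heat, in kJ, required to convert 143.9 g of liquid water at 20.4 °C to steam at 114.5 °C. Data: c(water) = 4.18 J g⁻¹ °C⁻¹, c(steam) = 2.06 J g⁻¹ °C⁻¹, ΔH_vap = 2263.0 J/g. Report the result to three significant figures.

q = 378 kJ

q1 (heat water 20.4→100.0 °C): 143.9 × 4.18 × 79.6 = 47880 J
q2 (vaporize at 100 °C): 143.9 × 2263.0 = 325646 J
q3 (heat steam 100.0→114.5 °C): 143.9 × 2.06 × 14.5 = 4298 J
Total: 47880 + 325646 + 4298 = 377824 J = 378 kJ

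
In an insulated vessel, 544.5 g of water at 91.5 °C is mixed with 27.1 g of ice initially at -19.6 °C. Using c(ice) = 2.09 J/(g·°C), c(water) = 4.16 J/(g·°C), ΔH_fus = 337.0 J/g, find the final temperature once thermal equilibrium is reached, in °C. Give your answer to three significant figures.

Heat to bring ice to 0 °C and melt it: q₁ = 27.1×2.09×19.6 + 27.1×337.0 = 10243 J
Heat the water can supply cooling to 0 °C: 544.5×4.16×91.5 = 207258 J > q₁, so all ice melts.
Energy balance: 544.5×4.16×(91.5 − T) = 10243 + 27.1×4.16×(T − 0)
2265.12(91.5 − T) = 10243 + 112.736 T
207258 − 10243 = 2377.856 T
T = 197015 / 2377.856 = 82.85 °C

T_f = 82.9 °C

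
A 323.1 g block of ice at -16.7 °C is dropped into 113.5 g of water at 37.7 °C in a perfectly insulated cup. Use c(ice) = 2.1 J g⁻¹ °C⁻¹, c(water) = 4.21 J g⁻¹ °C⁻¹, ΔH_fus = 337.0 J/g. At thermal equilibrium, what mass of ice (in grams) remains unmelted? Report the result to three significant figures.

Heat to warm all ice to 0 °C: 323.1×2.1×16.7 = 11331 J
Heat released by water cooling to 0 °C: 113.5×4.21×37.7 = 18014 J
18014 J < 11331 + 323.1×337.0 = 120215.7 J, so not all ice melts; final T = 0 °C.
Heat left for melting: 18014 − 11331 = 6683 J
Mass melted = 6683 / 337.0 = 19.83 g
Ice remaining = 323.1 − 19.83 = 303.27 g

m_ice remaining = 303 g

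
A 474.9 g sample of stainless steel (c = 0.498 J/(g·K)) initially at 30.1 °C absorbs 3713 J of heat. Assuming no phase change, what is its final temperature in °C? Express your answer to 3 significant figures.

ΔT = q / (m c) = 3713 / (474.9 × 0.498) = 15.70 °C
T_f = 30.1 + 15.70 = 45.80 °C

T_f = 45.8 °C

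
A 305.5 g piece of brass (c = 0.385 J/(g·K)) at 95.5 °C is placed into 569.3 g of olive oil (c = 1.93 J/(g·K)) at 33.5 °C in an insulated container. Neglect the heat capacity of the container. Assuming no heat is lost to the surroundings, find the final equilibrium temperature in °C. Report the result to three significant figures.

T_f = 39.5 °C

Heat lost by brass = heat gained by olive oil.
(305.5)(0.385)(95.5 − T) = (569.3)(1.93)(T − 33.5)
117.6175 (95.5 − T) = 1098.749 (T − 33.5)
11232 − 117.6175 T = 1098.749 T − 36808
48040 = 1216.3665 T
T = 39.49 °C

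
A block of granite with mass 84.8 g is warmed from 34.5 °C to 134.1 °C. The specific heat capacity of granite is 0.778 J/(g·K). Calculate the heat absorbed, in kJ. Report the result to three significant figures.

q = 6.57 kJ

q = m c ΔT = 84.8 × 0.778 × (134.1 − 34.5)
q = 84.8 × 0.778 × 99.6 = 6571 J = 6.57 kJ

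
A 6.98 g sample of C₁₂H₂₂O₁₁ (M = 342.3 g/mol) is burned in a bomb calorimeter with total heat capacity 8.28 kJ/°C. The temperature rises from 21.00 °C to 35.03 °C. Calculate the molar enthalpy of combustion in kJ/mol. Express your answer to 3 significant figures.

ΔH = -5700 kJ/mol

ΔT = 35.03 − 21.00 = 14.03 °C
q_cal = C_cal × ΔT = 8.28 × 14.03 = 116.1684 kJ
n = 6.98 / 342.3 = 0.02039 mol
q_rxn = −q_cal = -116.1684 kJ
ΔH = -116.1684 / 0.02039 = -5697 kJ/mol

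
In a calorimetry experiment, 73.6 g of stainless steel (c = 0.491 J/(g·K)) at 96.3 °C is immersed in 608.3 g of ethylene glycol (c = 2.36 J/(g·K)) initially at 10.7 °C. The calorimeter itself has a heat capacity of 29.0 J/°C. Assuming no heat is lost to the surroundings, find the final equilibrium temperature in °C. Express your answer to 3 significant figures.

Heat lost by stainless steel = heat gained by ethylene glycol + calorimeter.
(73.6)(0.491)(96.3 − T) = [(608.3)(2.36) + 29.0](T − 10.7)
36.1376 (96.3 − T) = 1464.588 (T − 10.7)
3480.1 − 36.1376 T = 1464.588 T − 15671
19151.1 = 1500.7256 T
T = 12.76 °C

T_f = 12.8 °C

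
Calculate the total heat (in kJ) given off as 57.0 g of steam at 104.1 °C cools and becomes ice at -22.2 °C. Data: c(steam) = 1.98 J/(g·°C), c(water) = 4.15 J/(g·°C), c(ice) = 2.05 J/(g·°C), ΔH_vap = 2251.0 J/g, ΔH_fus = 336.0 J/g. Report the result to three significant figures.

q1 (cool steam 104.1→100 °C): 57.0 × 1.98 × 4.1 = 463 J
q2 (condense at 100 °C): 57.0 × 2251.0 = 128307 J
q3 (cool water 100→0 °C): 57.0 × 4.15 × 100.0 = 23655 J
q4 (freeze at 0 °C): 57.0 × 336.0 = 19152 J
q5 (cool ice 0→-22.2 °C): 57.0 × 2.05 × 22.2 = 2594 J
Total: 463 + 128307 + 23655 + 19152 + 2594 = 174171 J = 174 kJ

q = 174 kJ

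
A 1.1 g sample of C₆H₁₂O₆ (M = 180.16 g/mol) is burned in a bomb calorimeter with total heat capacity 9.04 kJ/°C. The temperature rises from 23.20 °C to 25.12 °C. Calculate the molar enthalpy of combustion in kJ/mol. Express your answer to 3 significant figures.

ΔT = 25.12 − 23.20 = 1.92 °C
q_cal = C_cal × ΔT = 9.04 × 1.92 = 17.3568 kJ
n = 1.1 / 180.16 = 0.006106 mol
q_rxn = −q_cal = -17.3568 kJ
ΔH = -17.3568 / 0.006106 = -2843 kJ/mol

ΔH = -2840 kJ/mol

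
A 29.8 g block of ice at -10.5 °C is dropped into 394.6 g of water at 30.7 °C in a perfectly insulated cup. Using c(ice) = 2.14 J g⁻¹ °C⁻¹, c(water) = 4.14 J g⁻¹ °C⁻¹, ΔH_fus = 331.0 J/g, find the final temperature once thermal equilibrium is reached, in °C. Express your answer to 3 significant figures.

Heat to bring ice to 0 °C and melt it: q₁ = 29.8×2.14×10.5 + 29.8×331.0 = 10533 J
Heat the water can supply cooling to 0 °C: 394.6×4.14×30.7 = 50152.9 J > q₁, so all ice melts.
Energy balance: 394.6×4.14×(30.7 − T) = 10533 + 29.8×4.14×(T − 0)
1633.644(30.7 − T) = 10533 + 123.372 T
50152.9 − 10533 = 1757.016 T
T = 39619.9 / 1757.016 = 22.5495 °C

T_f = 22.5 °C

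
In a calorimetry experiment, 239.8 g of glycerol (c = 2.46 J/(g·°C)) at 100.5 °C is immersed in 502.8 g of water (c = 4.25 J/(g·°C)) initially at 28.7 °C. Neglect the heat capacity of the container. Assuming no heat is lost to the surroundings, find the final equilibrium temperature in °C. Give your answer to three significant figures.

T_f = 44.2 °C

Heat lost by glycerol = heat gained by water.
(239.8)(2.46)(100.5 − T) = (502.8)(4.25)(T − 28.7)
589.908 (100.5 − T) = 2136.9 (T − 28.7)
59286 − 589.908 T = 2136.9 T − 61329
120615 = 2726.808 T
T = 44.23 °C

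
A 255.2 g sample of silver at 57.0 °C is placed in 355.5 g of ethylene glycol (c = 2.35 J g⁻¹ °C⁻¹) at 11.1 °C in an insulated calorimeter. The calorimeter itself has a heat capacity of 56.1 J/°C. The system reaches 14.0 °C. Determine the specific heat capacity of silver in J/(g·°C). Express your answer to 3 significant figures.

c = 0.236 J/(g·°C)

q_gained = (355.5 × 2.35 + 56.1) × (14.0 − 11.1) = 2585 J
q_lost = 255.2 × c × (57.0 − 14.0) = 10973.6 c
Set equal: c = 2585 / 10973.6 = 0.236 J/(g·°C)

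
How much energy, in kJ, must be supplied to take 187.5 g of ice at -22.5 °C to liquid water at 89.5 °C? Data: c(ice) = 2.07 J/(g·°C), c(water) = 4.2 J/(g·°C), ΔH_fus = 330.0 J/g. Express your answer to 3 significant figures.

q = 141 kJ

q1 (heat ice -22.5→0.0 °C): 187.5 × 2.07 × 22.5 = 8733 J
q2 (melt at 0 °C): 187.5 × 330.0 = 61875 J
q3 (heat water 0.0→89.5 °C): 187.5 × 4.2 × 89.5 = 70481 J
Total: 8733 + 61875 + 70481 = 141089 J = 141 kJ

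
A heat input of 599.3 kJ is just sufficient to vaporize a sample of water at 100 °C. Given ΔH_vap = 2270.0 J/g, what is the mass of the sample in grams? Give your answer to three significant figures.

m = q / ΔH_vap = 599300 J / 2270.0 J/g = 264 g

m = 264 g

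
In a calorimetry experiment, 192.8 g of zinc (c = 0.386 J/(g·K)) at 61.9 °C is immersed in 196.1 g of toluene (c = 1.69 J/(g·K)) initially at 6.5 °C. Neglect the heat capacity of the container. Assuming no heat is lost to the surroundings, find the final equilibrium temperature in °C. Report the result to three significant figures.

T_f = 16.7 °C

Heat lost by zinc = heat gained by toluene.
(192.8)(0.386)(61.9 − T) = (196.1)(1.69)(T − 6.5)
74.4208 (61.9 − T) = 331.409 (T − 6.5)
4606.6 − 74.4208 T = 331.409 T − 2154.2
6760.8 = 405.8298 T
T = 16.66 °C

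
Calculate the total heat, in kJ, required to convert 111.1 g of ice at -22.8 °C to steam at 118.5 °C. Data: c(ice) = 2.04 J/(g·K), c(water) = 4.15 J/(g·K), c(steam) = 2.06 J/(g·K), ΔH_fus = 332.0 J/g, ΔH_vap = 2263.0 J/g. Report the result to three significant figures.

q = 344 kJ

q1 (heat ice -22.8→0.0 °C): 111.1 × 2.04 × 22.8 = 5167 J
q2 (melt at 0 °C): 111.1 × 332.0 = 36885 J
q3 (heat water 0.0→100.0 °C): 111.1 × 4.15 × 100.0 = 46107 J
q4 (vaporize at 100 °C): 111.1 × 2263.0 = 251419 J
q5 (heat steam 100.0→118.5 °C): 111.1 × 2.06 × 18.5 = 4234 J
Total: 5167 + 36885 + 46107 + 251419 + 4234 = 343812 J = 344 kJ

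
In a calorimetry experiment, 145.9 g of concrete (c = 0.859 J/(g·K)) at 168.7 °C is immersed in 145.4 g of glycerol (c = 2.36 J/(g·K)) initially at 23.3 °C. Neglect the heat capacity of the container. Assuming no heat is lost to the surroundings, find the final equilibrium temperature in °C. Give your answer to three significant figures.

T_f = 62.2 °C

Heat lost by concrete = heat gained by glycerol.
(145.9)(0.859)(168.7 − T) = (145.4)(2.36)(T − 23.3)
125.3281 (168.7 − T) = 343.144 (T − 23.3)
21143 − 125.3281 T = 343.144 T − 7995.3
29138.3 = 468.4721 T
T = 62.20 °C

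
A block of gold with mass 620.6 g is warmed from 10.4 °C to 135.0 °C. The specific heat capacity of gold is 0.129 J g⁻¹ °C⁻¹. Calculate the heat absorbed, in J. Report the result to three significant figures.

q = 9980 J

q = m c ΔT = 620.6 × 0.129 × (135.0 − 10.4)
q = 620.6 × 0.129 × 124.6 = 9975 J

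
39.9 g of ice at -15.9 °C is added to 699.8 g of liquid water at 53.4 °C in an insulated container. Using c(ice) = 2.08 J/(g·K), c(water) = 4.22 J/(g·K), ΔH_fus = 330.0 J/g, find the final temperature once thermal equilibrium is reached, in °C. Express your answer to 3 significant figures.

Heat to bring ice to 0 °C and melt it: q₁ = 39.9×2.08×15.9 + 39.9×330.0 = 14487 J
Heat the water can supply cooling to 0 °C: 699.8×4.22×53.4 = 157699 J > q₁, so all ice melts.
Energy balance: 699.8×4.22×(53.4 − T) = 14487 + 39.9×4.22×(T − 0)
2953.156(53.4 − T) = 14487 + 168.378 T
157699 − 14487 = 3121.534 T
T = 143212 / 3121.534 = 45.88 °C

T_f = 45.9 °C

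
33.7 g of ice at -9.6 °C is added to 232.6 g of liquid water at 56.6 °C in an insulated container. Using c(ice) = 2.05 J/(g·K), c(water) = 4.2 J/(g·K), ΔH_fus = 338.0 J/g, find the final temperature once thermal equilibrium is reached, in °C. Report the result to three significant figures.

T_f = 38.7 °C

Heat to bring ice to 0 °C and melt it: q₁ = 33.7×2.05×9.6 + 33.7×338.0 = 12054 J
Heat the water can supply cooling to 0 °C: 232.6×4.2×56.6 = 55293.7 J > q₁, so all ice melts.
Energy balance: 232.6×4.2×(56.6 − T) = 12054 + 33.7×4.2×(T − 0)
976.92(56.6 − T) = 12054 + 141.54 T
55293.7 − 12054 = 1118.46 T
T = 43239.7 / 1118.46 = 38.66 °C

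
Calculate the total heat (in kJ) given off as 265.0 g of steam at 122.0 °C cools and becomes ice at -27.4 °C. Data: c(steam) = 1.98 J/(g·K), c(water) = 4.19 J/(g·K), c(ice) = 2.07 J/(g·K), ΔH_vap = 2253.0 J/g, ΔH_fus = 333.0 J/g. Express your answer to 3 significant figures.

q = 823 kJ

q1 (cool steam 122.0→100 °C): 265.0 × 1.98 × 22.0 = 11543 J
q2 (condense at 100 °C): 265.0 × 2253.0 = 597045 J
q3 (cool water 100→0 °C): 265.0 × 4.19 × 100.0 = 111035 J
q4 (freeze at 0 °C): 265.0 × 333.0 = 88245 J
q5 (cool ice 0→-27.4 °C): 265.0 × 2.07 × 27.4 = 15030 J
Total: 11543 + 597045 + 111035 + 88245 + 15030 = 822898 J = 823 kJ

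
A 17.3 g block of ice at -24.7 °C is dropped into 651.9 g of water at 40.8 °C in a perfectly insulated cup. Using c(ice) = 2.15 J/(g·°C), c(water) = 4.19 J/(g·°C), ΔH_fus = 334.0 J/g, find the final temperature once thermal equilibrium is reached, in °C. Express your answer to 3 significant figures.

Heat to bring ice to 0 °C and melt it: q₁ = 17.3×2.15×24.7 + 17.3×334.0 = 6696.9 J
Heat the water can supply cooling to 0 °C: 651.9×4.19×40.8 = 111444 J > q₁, so all ice melts.
Energy balance: 651.9×4.19×(40.8 − T) = 6696.9 + 17.3×4.19×(T − 0)
2731.461(40.8 − T) = 6696.9 + 72.487 T
111444 − 6696.9 = 2803.948 T
T = 104747.1 / 2803.948 = 37.36 °C

T_f = 37.4 °C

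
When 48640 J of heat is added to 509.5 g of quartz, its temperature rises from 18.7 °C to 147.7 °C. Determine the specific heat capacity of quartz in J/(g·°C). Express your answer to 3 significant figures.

c = q / (m ΔT) = 48640 / (509.5 × 129.0)
c = 48640 / 65725.5 = 0.740 J/(g·°C)

c = 0.740 J/(g·°C)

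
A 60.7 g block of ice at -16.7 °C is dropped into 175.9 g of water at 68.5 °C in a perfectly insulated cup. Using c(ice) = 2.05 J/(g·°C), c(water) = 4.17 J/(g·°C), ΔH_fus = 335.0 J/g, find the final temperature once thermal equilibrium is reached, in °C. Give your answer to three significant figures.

T_f = 28.2 °C

Heat to bring ice to 0 °C and melt it: q₁ = 60.7×2.05×16.7 + 60.7×335.0 = 22413 J
Heat the water can supply cooling to 0 °C: 175.9×4.17×68.5 = 50245.0 J > q₁, so all ice melts.
Energy balance: 175.9×4.17×(68.5 − T) = 22413 + 60.7×4.17×(T − 0)
733.503(68.5 − T) = 22413 + 253.119 T
50245.0 − 22413 = 986.622 T
T = 27832.0 / 986.622 = 28.21 °C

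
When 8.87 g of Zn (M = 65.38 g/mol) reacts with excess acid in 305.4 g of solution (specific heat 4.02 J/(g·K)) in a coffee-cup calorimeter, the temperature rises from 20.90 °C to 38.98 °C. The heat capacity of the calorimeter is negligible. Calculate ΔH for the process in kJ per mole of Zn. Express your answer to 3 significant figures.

ΔH = -164 kJ/mol

|ΔT| = |38.98 − 20.90| = 18.08 °C
|q_surr| = (305.4 × 4.02) × 18.08 = 1227.708 × 18.08 = 22200 J
n(Zn) = 8.87 / 65.38 = 0.1357 mol
Temperature rose, so q_rxn = −|q_surr| = -22.20 kJ
ΔH = q_rxn / n = -163.6 kJ/mol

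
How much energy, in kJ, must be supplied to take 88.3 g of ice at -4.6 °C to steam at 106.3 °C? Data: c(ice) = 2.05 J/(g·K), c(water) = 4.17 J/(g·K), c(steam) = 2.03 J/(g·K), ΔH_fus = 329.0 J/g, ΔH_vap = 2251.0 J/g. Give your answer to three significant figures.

q1 (heat ice -4.6→0.0 °C): 88.3 × 2.05 × 4.6 = 833 J
q2 (melt at 0 °C): 88.3 × 329.0 = 29051 J
q3 (heat water 0.0→100.0 °C): 88.3 × 4.17 × 100.0 = 36821 J
q4 (vaporize at 100 °C): 88.3 × 2251.0 = 198763 J
q5 (heat steam 100.0→106.3 °C): 88.3 × 2.03 × 6.3 = 1129 J
Total: 833 + 29051 + 36821 + 198763 + 1129 = 266597 J = 267 kJ

q = 267 kJ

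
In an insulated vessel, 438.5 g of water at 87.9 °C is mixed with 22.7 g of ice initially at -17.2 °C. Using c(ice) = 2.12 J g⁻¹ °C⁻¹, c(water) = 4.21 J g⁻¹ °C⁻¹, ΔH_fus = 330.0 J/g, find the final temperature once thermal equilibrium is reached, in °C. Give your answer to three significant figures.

Heat to bring ice to 0 °C and melt it: q₁ = 22.7×2.12×17.2 + 22.7×330.0 = 8318.7 J
Heat the water can supply cooling to 0 °C: 438.5×4.21×87.9 = 162271 J > q₁, so all ice melts.
Energy balance: 438.5×4.21×(87.9 − T) = 8318.7 + 22.7×4.21×(T − 0)
1846.085(87.9 − T) = 8318.7 + 95.567 T
162271 − 8318.7 = 1941.652 T
T = 153952.3 / 1941.652 = 79.29 °C

T_f = 79.3 °C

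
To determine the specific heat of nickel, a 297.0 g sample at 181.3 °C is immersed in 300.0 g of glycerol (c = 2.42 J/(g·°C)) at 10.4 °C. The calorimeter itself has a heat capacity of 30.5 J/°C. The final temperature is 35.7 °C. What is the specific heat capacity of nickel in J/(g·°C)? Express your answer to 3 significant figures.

c = 0.443 J/(g·°C)

q_gained = (300.0 × 2.42 + 30.5) × (35.7 − 10.4) = 19140 J
q_lost = 297.0 × c × (181.3 − 35.7) = 43243.2 c
Set equal: c = 19140 / 43243.2 = 0.443 J/(g·°C)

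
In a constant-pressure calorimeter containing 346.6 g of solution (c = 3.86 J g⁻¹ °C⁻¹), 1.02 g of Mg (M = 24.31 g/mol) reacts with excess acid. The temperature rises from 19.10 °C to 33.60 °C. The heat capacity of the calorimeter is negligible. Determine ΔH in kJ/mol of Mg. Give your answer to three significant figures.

ΔH = -462 kJ/mol

|ΔT| = |33.60 − 19.10| = 14.50 °C
|q_surr| = (346.6 × 3.86) × 14.50 = 1337.876 × 14.50 = 19400 J
n(Mg) = 1.02 / 24.31 = 0.04196 mol
Temperature rose, so q_rxn = −|q_surr| = -19.40 kJ
ΔH = q_rxn / n = -462.3 kJ/mol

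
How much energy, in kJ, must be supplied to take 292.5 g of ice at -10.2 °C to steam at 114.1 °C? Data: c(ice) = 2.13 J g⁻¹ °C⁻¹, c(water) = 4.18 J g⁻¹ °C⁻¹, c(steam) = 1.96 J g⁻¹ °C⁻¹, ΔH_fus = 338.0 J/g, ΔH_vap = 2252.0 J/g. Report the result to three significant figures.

q = 894 kJ

q1 (heat ice -10.2→0.0 °C): 292.5 × 2.13 × 10.2 = 6355 J
q2 (melt at 0 °C): 292.5 × 338.0 = 98865 J
q3 (heat water 0.0→100.0 °C): 292.5 × 4.18 × 100.0 = 122265 J
q4 (vaporize at 100 °C): 292.5 × 2252.0 = 658710 J
q5 (heat steam 100.0→114.1 °C): 292.5 × 1.96 × 14.1 = 8084 J
Total: 6355 + 98865 + 122265 + 658710 + 8084 = 894279 J = 894 kJ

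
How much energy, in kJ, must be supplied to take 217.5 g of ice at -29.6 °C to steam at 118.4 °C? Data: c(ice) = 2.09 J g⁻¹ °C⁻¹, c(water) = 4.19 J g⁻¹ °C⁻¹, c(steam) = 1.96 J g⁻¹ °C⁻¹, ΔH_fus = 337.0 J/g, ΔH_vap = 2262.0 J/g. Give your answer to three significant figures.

q1 (heat ice -29.6→0.0 °C): 217.5 × 2.09 × 29.6 = 13455 J
q2 (melt at 0 °C): 217.5 × 337.0 = 73298 J
q3 (heat water 0.0→100.0 °C): 217.5 × 4.19 × 100.0 = 91133 J
q4 (vaporize at 100 °C): 217.5 × 2262.0 = 491985 J
q5 (heat steam 100.0→118.4 °C): 217.5 × 1.96 × 18.4 = 7844 J
Total: 13455 + 73298 + 91133 + 491985 + 7844 = 677715 J = 678 kJ

q = 678 kJ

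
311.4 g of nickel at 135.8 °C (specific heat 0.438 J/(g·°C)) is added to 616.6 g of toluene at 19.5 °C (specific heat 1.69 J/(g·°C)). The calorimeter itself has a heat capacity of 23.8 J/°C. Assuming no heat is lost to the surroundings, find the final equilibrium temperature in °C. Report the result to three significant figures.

T_f = 32.7 °C

Heat lost by nickel = heat gained by toluene + calorimeter.
(311.4)(0.438)(135.8 − T) = [(616.6)(1.69) + 23.8](T − 19.5)
136.3932 (135.8 − T) = 1065.854 (T − 19.5)
18522 − 136.3932 T = 1065.854 T − 20784
39306 = 1202.2472 T
T = 32.69 °C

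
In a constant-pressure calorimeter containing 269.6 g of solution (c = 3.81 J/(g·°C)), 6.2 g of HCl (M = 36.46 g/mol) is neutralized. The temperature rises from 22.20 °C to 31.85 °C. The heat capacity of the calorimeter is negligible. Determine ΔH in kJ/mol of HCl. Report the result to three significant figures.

|ΔT| = |31.85 − 22.20| = 9.65 °C
|q_surr| = (269.6 × 3.81) × 9.65 = 1027.176 × 9.65 = 9912 J
n(HCl) = 6.2 / 36.46 = 0.1700 mol
Temperature rose, so q_rxn = −|q_surr| = -9.912 kJ
ΔH = q_rxn / n = -58.31 kJ/mol

ΔH = -58.3 kJ/mol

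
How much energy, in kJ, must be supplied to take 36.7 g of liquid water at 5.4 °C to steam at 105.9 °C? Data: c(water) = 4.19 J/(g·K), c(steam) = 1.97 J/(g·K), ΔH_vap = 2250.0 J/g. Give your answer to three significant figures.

q = 97.5 kJ

q1 (heat water 5.4→100.0 °C): 36.7 × 4.19 × 94.6 = 14547 J
q2 (vaporize at 100 °C): 36.7 × 2250.0 = 82575 J
q3 (heat steam 100.0→105.9 °C): 36.7 × 1.97 × 5.9 = 427 J
Total: 14547 + 82575 + 427 = 97549 J = 97.5 kJ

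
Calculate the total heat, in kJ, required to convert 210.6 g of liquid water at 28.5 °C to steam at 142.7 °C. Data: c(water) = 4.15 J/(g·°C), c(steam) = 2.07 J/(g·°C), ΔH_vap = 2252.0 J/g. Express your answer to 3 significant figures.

q = 555 kJ

q1 (heat water 28.5→100.0 °C): 210.6 × 4.15 × 71.5 = 62490 J
q2 (vaporize at 100 °C): 210.6 × 2252.0 = 474271 J
q3 (heat steam 100.0→142.7 °C): 210.6 × 2.07 × 42.7 = 18615 J
Total: 62490 + 474271 + 18615 = 555376 J = 555 kJ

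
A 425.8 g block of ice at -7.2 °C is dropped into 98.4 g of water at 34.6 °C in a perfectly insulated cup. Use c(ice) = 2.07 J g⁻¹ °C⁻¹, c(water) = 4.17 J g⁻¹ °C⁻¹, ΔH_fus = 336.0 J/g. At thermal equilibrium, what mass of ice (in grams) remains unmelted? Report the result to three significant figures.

Heat to warm all ice to 0 °C: 425.8×2.07×7.2 = 6346.1 J
Heat released by water cooling to 0 °C: 98.4×4.17×34.6 = 14197 J
14197 J < 6346.1 + 425.8×336.0 = 149414.9 J, so not all ice melts; final T = 0 °C.
Heat left for melting: 14197 − 6346.1 = 7850.9 J
Mass melted = 7850.9 / 336.0 = 23.37 g
Ice remaining = 425.8 − 23.37 = 402.43 g

m_ice remaining = 402 g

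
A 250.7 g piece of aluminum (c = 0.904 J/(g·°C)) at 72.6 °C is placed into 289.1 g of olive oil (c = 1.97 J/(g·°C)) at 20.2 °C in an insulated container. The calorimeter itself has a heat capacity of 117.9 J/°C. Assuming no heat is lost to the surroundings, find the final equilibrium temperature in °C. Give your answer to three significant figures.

T_f = 33.2 °C

Heat lost by aluminum = heat gained by olive oil + calorimeter.
(250.7)(0.904)(72.6 − T) = [(289.1)(1.97) + 117.9](T − 20.2)
226.6328 (72.6 − T) = 687.427 (T − 20.2)
16454 − 226.6328 T = 687.427 T − 13886
30340 = 914.0598 T
T = 33.19 °C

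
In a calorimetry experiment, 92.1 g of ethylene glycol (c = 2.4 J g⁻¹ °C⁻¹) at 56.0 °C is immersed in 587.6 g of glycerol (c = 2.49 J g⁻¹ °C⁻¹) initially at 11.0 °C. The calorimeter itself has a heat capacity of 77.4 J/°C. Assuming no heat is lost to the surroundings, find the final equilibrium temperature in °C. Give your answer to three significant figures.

T_f = 16.6 °C

Heat lost by ethylene glycol = heat gained by glycerol + calorimeter.
(92.1)(2.4)(56.0 − T) = [(587.6)(2.49) + 77.4](T − 11.0)
221.04 (56.0 − T) = 1540.524 (T − 11.0)
12378 − 221.04 T = 1540.524 T − 16946
29324 = 1761.564 T
T = 16.647 °C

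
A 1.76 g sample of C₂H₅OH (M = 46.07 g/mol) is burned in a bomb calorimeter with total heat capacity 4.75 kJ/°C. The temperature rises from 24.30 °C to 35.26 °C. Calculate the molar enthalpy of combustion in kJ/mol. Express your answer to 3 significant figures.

ΔT = 35.26 − 24.30 = 10.96 °C
q_cal = C_cal × ΔT = 4.75 × 10.96 = 52.06 kJ
n = 1.76 / 46.07 = 0.03820 mol
q_rxn = −q_cal = -52.06 kJ
ΔH = -52.06 / 0.03820 = -1363 kJ/mol

ΔH = -1360 kJ/mol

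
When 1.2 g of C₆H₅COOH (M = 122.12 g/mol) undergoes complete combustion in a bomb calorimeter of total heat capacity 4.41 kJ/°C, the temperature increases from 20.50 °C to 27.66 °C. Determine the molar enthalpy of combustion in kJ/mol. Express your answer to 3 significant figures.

ΔT = 27.66 − 20.50 = 7.16 °C
q_cal = C_cal × ΔT = 4.41 × 7.16 = 31.5756 kJ
n = 1.2 / 122.12 = 0.009826 mol
q_rxn = −q_cal = -31.5756 kJ
ΔH = -31.5756 / 0.009826 = -3213 kJ/mol

ΔH = -3210 kJ/mol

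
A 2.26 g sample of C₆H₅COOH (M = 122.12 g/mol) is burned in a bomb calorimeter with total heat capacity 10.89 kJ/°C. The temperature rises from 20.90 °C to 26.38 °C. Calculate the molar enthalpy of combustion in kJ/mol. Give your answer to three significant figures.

ΔH = -3220 kJ/mol

ΔT = 26.38 − 20.90 = 5.48 °C
q_cal = C_cal × ΔT = 10.89 × 5.48 = 59.6772 kJ
n = 2.26 / 122.12 = 0.01851 mol
q_rxn = −q_cal = -59.6772 kJ
ΔH = -59.6772 / 0.01851 = -3224 kJ/mol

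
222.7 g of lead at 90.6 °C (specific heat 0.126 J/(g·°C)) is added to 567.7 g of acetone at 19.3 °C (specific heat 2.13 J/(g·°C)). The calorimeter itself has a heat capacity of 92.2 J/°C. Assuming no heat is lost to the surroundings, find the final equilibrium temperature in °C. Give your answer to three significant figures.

Heat lost by lead = heat gained by acetone + calorimeter.
(222.7)(0.126)(90.6 − T) = [(567.7)(2.13) + 92.2](T − 19.3)
28.0602 (90.6 − T) = 1301.401 (T − 19.3)
2542.3 − 28.0602 T = 1301.401 T − 25117
27659.3 = 1329.4612 T
T = 20.80 °C

T_f = 20.8 °C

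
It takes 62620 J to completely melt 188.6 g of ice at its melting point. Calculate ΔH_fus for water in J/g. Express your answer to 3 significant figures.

ΔH_fus = 332 J/g

ΔH_fus = q / m = 62620 / 188.6 = 332 J/g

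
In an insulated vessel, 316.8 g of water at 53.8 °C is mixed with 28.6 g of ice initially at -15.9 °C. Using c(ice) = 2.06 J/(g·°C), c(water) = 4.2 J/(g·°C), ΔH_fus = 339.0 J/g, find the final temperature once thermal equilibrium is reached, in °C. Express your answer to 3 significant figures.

T_f = 42.0 °C

Heat to bring ice to 0 °C and melt it: q₁ = 28.6×2.06×15.9 + 28.6×339.0 = 10632 J
Heat the water can supply cooling to 0 °C: 316.8×4.2×53.8 = 71584.1 J > q₁, so all ice melts.
Energy balance: 316.8×4.2×(53.8 − T) = 10632 + 28.6×4.2×(T − 0)
1330.56(53.8 − T) = 10632 + 120.12 T
71584.1 − 10632 = 1450.68 T
T = 60952.1 / 1450.68 = 42.02 °C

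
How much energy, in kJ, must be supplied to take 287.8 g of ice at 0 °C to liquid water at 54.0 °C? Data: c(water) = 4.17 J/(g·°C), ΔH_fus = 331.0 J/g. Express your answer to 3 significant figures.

q1 (melt at 0 °C): 287.8 × 331.0 = 95262 J
q2 (heat water 0.0→54.0 °C): 287.8 × 4.17 × 54.0 = 64807 J
Total: 95262 + 64807 = 160069 J = 160 kJ

q = 160 kJ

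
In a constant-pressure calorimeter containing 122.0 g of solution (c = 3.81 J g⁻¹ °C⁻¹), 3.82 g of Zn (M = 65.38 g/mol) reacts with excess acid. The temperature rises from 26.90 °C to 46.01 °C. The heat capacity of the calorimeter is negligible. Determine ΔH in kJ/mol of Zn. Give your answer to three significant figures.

ΔH = -152 kJ/mol

|ΔT| = |46.01 − 26.90| = 19.11 °C
|q_surr| = (122.0 × 3.81) × 19.11 = 464.82 × 19.11 = 8883 J
n(Zn) = 3.82 / 65.38 = 0.05843 mol
Temperature rose, so q_rxn = −|q_surr| = -8.883 kJ
ΔH = q_rxn / n = -152.0 kJ/mol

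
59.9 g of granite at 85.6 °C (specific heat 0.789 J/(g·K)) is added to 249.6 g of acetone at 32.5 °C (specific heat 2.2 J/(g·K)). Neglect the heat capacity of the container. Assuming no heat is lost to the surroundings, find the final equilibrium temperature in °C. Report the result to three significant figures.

Heat lost by granite = heat gained by acetone.
(59.9)(0.789)(85.6 − T) = (249.6)(2.2)(T − 32.5)
47.2611 (85.6 − T) = 549.12 (T − 32.5)
4045.6 − 47.2611 T = 549.12 T − 17846
21891.6 = 596.3811 T
T = 36.71 °C

T_f = 36.7 °C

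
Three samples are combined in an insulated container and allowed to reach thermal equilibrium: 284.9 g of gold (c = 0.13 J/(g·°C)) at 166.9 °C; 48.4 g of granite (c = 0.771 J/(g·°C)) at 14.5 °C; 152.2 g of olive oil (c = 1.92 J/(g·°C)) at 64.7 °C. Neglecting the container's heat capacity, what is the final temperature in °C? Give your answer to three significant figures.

T_f = 69.9 °C

Σ mᵢcᵢ(T − Tᵢ) = 0  ⇒  T = Σ mᵢcᵢTᵢ / Σ mᵢcᵢ
Σ mᵢcᵢ = 284.9×0.13 + 48.4×0.771 + 152.2×1.92 = 366.5774
Σ mᵢcᵢTᵢ = 37.037×166.9 + 37.3164×14.5 + 292.224×64.7 = 25629
T = 25629 / 366.5774 = 69.91 °C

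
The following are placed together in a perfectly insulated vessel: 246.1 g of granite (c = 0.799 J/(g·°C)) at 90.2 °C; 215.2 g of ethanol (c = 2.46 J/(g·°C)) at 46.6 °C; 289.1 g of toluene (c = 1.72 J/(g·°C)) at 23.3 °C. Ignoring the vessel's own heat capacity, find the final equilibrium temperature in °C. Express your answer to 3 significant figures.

T_f = 44.1 °C

Σ mᵢcᵢ(T − Tᵢ) = 0  ⇒  T = Σ mᵢcᵢTᵢ / Σ mᵢcᵢ
Σ mᵢcᵢ = 246.1×0.799 + 215.2×2.46 + 289.1×1.72 = 1223.2779
Σ mᵢcᵢTᵢ = 196.6339×90.2 + 529.392×46.6 + 497.252×23.3 = 53992
T = 53992 / 1223.2779 = 44.14 °C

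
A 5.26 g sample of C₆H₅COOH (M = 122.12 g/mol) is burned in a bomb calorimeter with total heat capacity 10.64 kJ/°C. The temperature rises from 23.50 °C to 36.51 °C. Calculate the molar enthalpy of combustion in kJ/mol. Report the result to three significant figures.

ΔH = -3210 kJ/mol

ΔT = 36.51 − 23.50 = 13.01 °C
q_cal = C_cal × ΔT = 10.64 × 13.01 = 138.4264 kJ
n = 5.26 / 122.12 = 0.04307 mol
q_rxn = −q_cal = -138.4264 kJ
ΔH = -138.4264 / 0.04307 = -3214 kJ/mol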